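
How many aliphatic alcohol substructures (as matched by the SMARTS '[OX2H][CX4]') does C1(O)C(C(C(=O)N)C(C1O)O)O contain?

4

[OX2H][CX4] is the SMARTS for an aliphatic alcohol: a hydroxyl oxygen bound to an sp3 (X4) carbon.
The molecule carries 4 separate instances of a hydroxyl group (-OH) meeting every constraint; each maps to a distinct set of atoms, giving 4 matches.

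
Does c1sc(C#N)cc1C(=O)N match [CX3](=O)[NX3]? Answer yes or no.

Yes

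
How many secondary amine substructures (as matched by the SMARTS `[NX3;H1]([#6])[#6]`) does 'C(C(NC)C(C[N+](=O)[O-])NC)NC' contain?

3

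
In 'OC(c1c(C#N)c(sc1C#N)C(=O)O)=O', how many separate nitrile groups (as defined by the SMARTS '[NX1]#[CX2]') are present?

[NX1]#[CX2] is the SMARTS for a nitrile: a nitrogen triple-bonded to a two-connected carbon.
The molecule carries 2 separate instances of a nitrile (-C#N) meeting every constraint; each maps to a distinct set of atoms, giving 2 matches.

2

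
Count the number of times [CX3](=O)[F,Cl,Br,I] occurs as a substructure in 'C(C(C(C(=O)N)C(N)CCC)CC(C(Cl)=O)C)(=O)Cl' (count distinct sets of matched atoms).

2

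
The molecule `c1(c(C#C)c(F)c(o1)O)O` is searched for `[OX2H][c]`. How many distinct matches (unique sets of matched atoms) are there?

[OX2H][c] is the SMARTS for a phenol: a hydroxyl oxygen attached to an aromatic carbon.
The molecule carries 2 separate instances of a hydroxyl group (-OH) meeting every constraint; each maps to a distinct set of atoms, giving 2 matches.

2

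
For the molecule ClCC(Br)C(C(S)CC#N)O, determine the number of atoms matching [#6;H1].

3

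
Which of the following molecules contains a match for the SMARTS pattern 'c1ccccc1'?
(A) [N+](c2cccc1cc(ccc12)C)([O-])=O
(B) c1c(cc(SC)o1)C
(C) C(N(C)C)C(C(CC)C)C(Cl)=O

A

c1ccccc1 describes six aromatic carbons in a ring (a benzene ring).
(A) contains the required atom environment, so the pattern matches.
(B) has a methyl group (-CH3) but no six-membered all-carbon aromatic ring is present.
(C) has a methyl group (-CH3) but no six-membered all-carbon aromatic ring is present.
So the answer is (A).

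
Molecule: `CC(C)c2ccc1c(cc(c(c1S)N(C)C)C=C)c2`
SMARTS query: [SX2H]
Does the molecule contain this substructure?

Yes

The pattern [SX2H] describes an aliphatic sulfur with two connections, one being H — a thiol.
The molecule carries a thiol (-SH), whose atoms satisfy every constraint of the query, so the pattern matches.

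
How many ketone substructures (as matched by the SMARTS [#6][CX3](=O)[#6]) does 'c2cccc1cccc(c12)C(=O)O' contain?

[#6][CX3](=O)[#6] is the SMARTS for a ketone: a carbonyl carbon (no H) flanked by two carbons.
The molecule has a carboxylic acid group (-C(=O)OH), but one neighbour of the carbonyl carbon is O, not C; nothing else fits, so there are 0 matches.

0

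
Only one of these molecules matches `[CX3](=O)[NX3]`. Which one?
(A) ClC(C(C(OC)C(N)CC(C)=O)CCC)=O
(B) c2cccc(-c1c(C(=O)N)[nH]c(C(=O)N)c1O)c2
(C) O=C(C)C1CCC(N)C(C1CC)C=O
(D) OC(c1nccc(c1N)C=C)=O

[CX3](=O)[NX3] describes a carbonyl carbon bonded to a trivalent nitrogen (an amide).
(A) has a primary amino group (-NH2) but the -NH2 is not attached to a carbonyl carbon.
(B) contains a primary amide (-C(=O)NH2), which satisfies every atom and bond constraint.
(C) has a primary amino group (-NH2) but the -NH2 is not attached to a carbonyl carbon.
(D) has a carboxylic acid group (-C(=O)OH) but the carbonyl is bonded to O, not to an NX3 nitrogen.
So the answer is (B).

B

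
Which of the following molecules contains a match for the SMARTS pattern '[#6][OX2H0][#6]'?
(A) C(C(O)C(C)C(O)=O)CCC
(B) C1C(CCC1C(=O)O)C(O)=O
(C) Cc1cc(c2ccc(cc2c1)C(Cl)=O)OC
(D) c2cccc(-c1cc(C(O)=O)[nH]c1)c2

[#6][OX2H0][#6] describes an aliphatic oxygen bridging two carbons with no H on the oxygen (an ether).
(A) has a carboxylic acid group (-C(=O)OH) but the -OH oxygen has H1; the =O is OX1, not OX2.
(B) has a carboxylic acid group (-C(=O)OH) but the -OH oxygen has H1; the =O is OX1, not OX2.
(C) contains a methoxy ether (-OCH3), which satisfies every atom and bond constraint.
(D) has a carboxylic acid group (-C(=O)OH) but the -OH oxygen has H1; the =O is OX1, not OX2.
So the answer is (C).

C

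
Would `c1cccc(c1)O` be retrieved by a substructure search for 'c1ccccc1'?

Yes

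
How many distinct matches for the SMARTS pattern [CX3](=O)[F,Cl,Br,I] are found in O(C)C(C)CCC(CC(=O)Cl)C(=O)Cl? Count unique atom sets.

2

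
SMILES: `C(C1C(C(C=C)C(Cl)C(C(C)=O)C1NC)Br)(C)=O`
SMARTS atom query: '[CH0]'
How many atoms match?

2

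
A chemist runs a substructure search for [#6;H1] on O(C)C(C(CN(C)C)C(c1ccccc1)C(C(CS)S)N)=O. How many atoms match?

9

Check the 22 heavy atoms by environment: 2× C (H2) → no; 4× C (H1) → match; 1× N (H0) → no; 3× C (H3) → no; 2× S (H1) → no; 1× C (H0) → no; 2× O (H0) → no; 1× N (H2) → no; 1× c (aromatic, H0) → no; 5× c (aromatic, H1) → match.
Summing the matching environments: 4 + 5 = 9 matching atoms.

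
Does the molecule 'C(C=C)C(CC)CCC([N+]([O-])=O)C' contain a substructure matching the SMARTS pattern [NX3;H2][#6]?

The pattern [NX3;H2][#6] describes a trivalent nitrogen with two H attached to carbon — a primary amine.
The closest candidate here is a nitro group (-[N+](=O)[O-]), but the nitrogen is [N+] with no H, not NX3H2. No other fragment satisfies the full query, so there is no match.

No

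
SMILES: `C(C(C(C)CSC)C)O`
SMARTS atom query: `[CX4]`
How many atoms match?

The query [CX4] means: C with X4: aliphatic carbon with exactly 4 total connections (bonds + H).
Check the 9 heavy atoms by environment: 7× C (X4) → match; 1× O (X2) → no; 1× S (X2) → no.
That gives 7 matching atoms.

7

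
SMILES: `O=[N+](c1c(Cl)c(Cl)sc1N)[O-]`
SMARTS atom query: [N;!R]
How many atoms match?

Check the 11 heavy atoms by environment: 1× s (aromatic, in 5-ring) → no; 4× c (aromatic, in 5-ring) → no; 1× N (charge +1, acyclic) → match; 1× O (charge -1, acyclic) → no; 1× O (acyclic) → no; 2× Cl (acyclic) → no; 1× N (acyclic) → match.
Summing the matching environments: 1 + 1 = 2 matching atoms.

2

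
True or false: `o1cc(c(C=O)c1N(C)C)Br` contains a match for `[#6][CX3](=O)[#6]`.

False

The pattern [#6][CX3](=O)[#6] describes a carbonyl carbon (no H) flanked by two carbons — a ketone.
The closest candidate here is an aldehyde (-CHO), but the carbonyl carbon has H1, so it is not flanked by two carbons. No other fragment satisfies the full query, so there is no match.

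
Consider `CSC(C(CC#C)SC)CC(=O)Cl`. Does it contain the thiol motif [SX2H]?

No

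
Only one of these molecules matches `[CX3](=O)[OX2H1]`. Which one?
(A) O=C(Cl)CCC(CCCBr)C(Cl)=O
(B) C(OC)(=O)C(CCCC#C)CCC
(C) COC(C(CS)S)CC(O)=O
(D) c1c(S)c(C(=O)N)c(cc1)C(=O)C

C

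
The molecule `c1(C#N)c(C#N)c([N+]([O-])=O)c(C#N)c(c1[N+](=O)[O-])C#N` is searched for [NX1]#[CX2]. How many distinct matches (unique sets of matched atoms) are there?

[NX1]#[CX2] is the SMARTS for a nitrile: a nitrogen triple-bonded to a two-connected carbon.
The molecule carries 4 separate instances of a nitrile (-C#N) meeting every constraint; each maps to a distinct set of atoms, giving 4 matches.

4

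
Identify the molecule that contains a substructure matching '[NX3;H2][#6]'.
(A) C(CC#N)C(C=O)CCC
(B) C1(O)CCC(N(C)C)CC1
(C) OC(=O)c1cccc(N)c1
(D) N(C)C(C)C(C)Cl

[NX3;H2][#6] describes a trivalent nitrogen with two H attached to carbon (a primary amine).
(A) has a nitrile (-C#N) but the nitrogen is NX1 (triple-bonded), not NX3 with two H.
(B) has a dimethylamino group (-N(CH3)2) but the nitrogen has H0, not H2.
(C) contains a primary amino group (-NH2), which satisfies every atom and bond constraint.
(D) has an N-methylamino group (-NHCH3) but the nitrogen bears two carbons and only one H (H1), not H2.
So the answer is (C).

C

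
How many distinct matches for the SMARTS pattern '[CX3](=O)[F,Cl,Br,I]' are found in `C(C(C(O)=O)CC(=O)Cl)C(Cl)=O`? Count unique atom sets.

[CX3](=O)[F,Cl,Br,I] is the SMARTS for an acyl halide: a carbonyl carbon bonded to a halogen.
The molecule carries 2 separate instances of an acyl chloride (-C(=O)Cl) meeting every constraint; each maps to a distinct set of atoms, giving 2 matches.

2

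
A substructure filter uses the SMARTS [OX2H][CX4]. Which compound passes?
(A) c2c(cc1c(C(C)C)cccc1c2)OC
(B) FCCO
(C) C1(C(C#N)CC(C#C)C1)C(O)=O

[OX2H][CX4] describes a hydroxyl oxygen bound to an sp3 (X4) carbon (an aliphatic alcohol).
(A) has a methoxy ether (-OCH3) but the oxygen has H0 (ether), not H1.
(B) contains a hydroxyl group (-OH), which satisfies every atom and bond constraint.
(C) has a carboxylic acid group (-C(=O)OH) but the -OH is on a CX3 carbonyl carbon, not a CX4 carbon.
So the answer is (B).

B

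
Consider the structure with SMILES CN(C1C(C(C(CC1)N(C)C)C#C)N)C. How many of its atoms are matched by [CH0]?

1

Check the 15 heavy atoms by environment: 5× C (H1) → no; 2× C (H2) → no; 1× C (H0) → match; 1× N (H2) → no; 2× N (H0) → no; 4× C (H3) → no.
That gives 1 matching atom.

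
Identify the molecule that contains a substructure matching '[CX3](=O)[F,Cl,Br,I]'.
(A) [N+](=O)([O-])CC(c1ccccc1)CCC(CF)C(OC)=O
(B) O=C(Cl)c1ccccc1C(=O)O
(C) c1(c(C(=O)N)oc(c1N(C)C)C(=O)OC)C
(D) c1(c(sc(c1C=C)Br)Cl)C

B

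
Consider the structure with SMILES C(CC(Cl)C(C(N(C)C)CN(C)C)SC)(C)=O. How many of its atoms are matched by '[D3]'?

Check the 17 heavy atoms by environment: 2× C (D2) → no; 4× C (D3) → match; 1× S (D2) → no; 6× C (D1) → no; 1× O (D1) → no; 2× N (D3) → match; 1× Cl (D1) → no.
Summing the matching environments: 4 + 2 = 6 matching atoms.

6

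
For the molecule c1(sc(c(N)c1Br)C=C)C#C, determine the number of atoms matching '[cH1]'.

0

The query [cH1] means: aromatic carbon bearing exactly one hydrogen.
Check the 11 heavy atoms by environment: 1× s (aromatic, H0) → no; 4× c (aromatic, H0) → no; 1× C (H0) → no; 2× C (H1) → no; 1× C (H2) → no; 1× Br (H0) → no; 1× N (H2) → no.
No environment satisfies the query, so 0 matching atoms.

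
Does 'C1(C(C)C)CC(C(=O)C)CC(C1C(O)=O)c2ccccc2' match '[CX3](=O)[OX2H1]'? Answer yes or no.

The pattern [CX3](=O)[OX2H1] describes an sp2 carbon double-bonded to O and single-bonded to an -OH oxygen — a carboxylic acid.
The molecule carries a carboxylic acid group (-C(=O)OH), whose atoms satisfy every constraint of the query, so the pattern matches.

Yes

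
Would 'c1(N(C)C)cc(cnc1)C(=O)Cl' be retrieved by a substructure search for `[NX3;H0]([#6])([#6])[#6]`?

Yes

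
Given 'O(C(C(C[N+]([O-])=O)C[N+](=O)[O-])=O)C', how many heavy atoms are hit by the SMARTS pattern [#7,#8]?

The query [#7,#8] means: nitrogen or oxygen (comma = OR).
Check the 13 heavy atoms by environment: 5× C → no; 4× O → match; 2× N (charge +1) → match; 2× O (charge -1) → match.
Summing the matching environments: 4 + 2 + 2 = 8 matching atoms.

8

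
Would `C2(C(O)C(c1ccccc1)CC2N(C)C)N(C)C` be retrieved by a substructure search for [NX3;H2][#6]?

No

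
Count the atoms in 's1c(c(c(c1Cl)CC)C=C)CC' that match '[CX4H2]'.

Check the 12 heavy atoms by environment: 1× s (aromatic, H0, X2) → no; 4× c (aromatic, H0, X3) → no; 1× C (H1, X3) → no; 1× C (H2, X3) → no; 2× C (H2, X4) → match; 2× C (H3, X4) → no; 1× Cl (H0, X1) → no.
That gives 2 matching atoms.

2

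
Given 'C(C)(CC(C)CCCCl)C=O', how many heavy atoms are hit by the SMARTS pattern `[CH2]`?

The query [CH2] means: aliphatic carbon with exactly two hydrogens.
Check the 11 heavy atoms by environment: 4× C (H2) → match; 3× C (H1) → no; 2× C (H3) → no; 1× O (H0) → no; 1× Cl (H0) → no.
That gives 4 matching atoms.

4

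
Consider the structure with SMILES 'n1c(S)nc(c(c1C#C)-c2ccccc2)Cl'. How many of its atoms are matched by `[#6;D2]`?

6

The query [#6;D2] means: any carbon bonded to exactly two heavy atoms.
Check the 16 heavy atoms by environment: 2× n (aromatic, D2) → no; 5× c (aromatic, D3) → no; 5× c (aromatic, D2) → match; 1× Cl (D1) → no; 1× C (D2) → match; 1× C (D1) → no; 1× S (D1) → no.
Summing the matching environments: 5 + 1 = 6 matching atoms.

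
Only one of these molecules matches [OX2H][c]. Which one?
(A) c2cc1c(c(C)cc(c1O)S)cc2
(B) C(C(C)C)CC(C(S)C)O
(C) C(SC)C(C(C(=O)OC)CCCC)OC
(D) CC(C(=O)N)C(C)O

A

[OX2H][c] describes a hydroxyl oxygen attached to an aromatic carbon (a phenol).
(A) contains a hydroxyl group (-OH), which satisfies every atom and bond constraint.
(B) has a hydroxyl group (-OH) but the -OH is on an aliphatic carbon, not an aromatic c.
(C) has a methoxy ether (-OCH3) but the oxygen has H0, not H1.
(D) has a hydroxyl group (-OH) but the -OH is on an aliphatic carbon, not an aromatic c.
So the answer is (A).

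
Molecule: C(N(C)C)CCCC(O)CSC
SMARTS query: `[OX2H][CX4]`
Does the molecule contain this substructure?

Yes

The pattern [OX2H][CX4] describes a hydroxyl oxygen bound to an sp3 (X4) carbon — an aliphatic alcohol.
The molecule carries a hydroxyl group (-OH), whose atoms satisfy every constraint of the query, so the pattern matches.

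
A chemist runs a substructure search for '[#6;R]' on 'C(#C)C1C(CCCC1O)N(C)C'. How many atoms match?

6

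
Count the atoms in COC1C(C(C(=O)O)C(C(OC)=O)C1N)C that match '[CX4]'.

The query [CX4] means: C with X4: aliphatic carbon with exactly 4 total connections (bonds + H).
Check the 16 heavy atoms by environment: 8× C (X4) → match; 2× C (X3) → no; 2× O (X1) → no; 3× O (X2) → no; 1× N (X3) → no.
That gives 8 matching atoms.

8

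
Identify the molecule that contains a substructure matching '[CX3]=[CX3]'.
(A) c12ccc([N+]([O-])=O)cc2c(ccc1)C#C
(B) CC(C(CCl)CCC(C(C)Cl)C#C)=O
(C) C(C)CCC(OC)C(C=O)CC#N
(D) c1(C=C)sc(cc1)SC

[CX3]=[CX3] describes a non-aromatic C=C double bond between two sp2 carbons (an alkene).
(A) has an ethynyl group (-C#CH) but the C-C bond is a triple bond, not a double bond.
(B) has an ethynyl group (-C#CH) but the C-C bond is a triple bond, not a double bond.
(C) has an ethyl group (-CH2CH3) but its C-C bond is a single bond between CX4 carbons, not CX3=CX3.
(D) contains a vinyl group (-CH=CH2), which satisfies every atom and bond constraint.
So the answer is (D).

D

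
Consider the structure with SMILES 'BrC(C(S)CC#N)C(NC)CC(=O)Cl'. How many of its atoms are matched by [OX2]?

The query [OX2] means: aliphatic oxygen with two total connections — ether, hydroxyl, or ester single-bond O.
Check the 14 heavy atoms by environment: 6× C (X4) → no; 1× S (X2) → no; 1× N (X3) → no; 1× C (X3) → no; 1× O (X1) → no; 1× Cl (X1) → no; 1× Br (X1) → no; 1× C (X2) → no; 1× N (X1) → no.
No environment satisfies the query, so 0 matching atoms.

0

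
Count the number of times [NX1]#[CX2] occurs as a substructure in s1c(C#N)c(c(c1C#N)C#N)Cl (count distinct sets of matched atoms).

[NX1]#[CX2] is the SMARTS for a nitrile: a nitrogen triple-bonded to a two-connected carbon.
The molecule carries 3 separate instances of a nitrile (-C#N) meeting every constraint; each maps to a distinct set of atoms, giving 3 matches.

3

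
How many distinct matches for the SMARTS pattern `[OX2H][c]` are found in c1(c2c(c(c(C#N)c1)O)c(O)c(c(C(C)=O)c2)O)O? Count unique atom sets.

[OX2H][c] is the SMARTS for a phenol: a hydroxyl oxygen attached to an aromatic carbon.
The molecule carries 4 separate instances of a hydroxyl group (-OH) meeting every constraint; each maps to a distinct set of atoms, giving 4 matches.

4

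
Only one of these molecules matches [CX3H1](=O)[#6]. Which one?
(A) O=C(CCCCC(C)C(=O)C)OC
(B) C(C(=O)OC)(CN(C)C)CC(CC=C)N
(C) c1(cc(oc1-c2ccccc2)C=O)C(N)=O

C

[CX3H1](=O)[#6] describes an sp2 carbon with one H, double-bonded to O and single-bonded to carbon (an aldehyde).
(A) has a methyl-ester group (-C(=O)OCH3) but the carbonyl carbon has H0, not H1.
(B) has a methyl-ester group (-C(=O)OCH3) but the carbonyl carbon has H0, not H1.
(C) contains an aldehyde (-CHO), which satisfies every atom and bond constraint.
So the answer is (C).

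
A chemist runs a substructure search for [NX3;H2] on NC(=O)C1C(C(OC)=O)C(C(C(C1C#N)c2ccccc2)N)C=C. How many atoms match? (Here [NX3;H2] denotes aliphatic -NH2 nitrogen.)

2

The query [NX3;H2] means: aliphatic N with 3 total connections, two of them H — an -NH2 nitrogen (amine or amide).
Check the 24 heavy atoms by environment: 6× C (H1, X4) → no; 1× C (H1, X3) → no; 1× C (H2, X3) → no; 1× c (aromatic, H0, X3) → no; 5× c (aromatic, H1, X3) → no; 1× C (H0, X2) → no; 1× N (H0, X1) → no; 2× C (H0, X3) → no; 2× O (H0, X1) → no; 1× O (H0, X2) → no; 1× C (H3, X4) → no; 2× N (H2, X3) → match.
That gives 2 matching atoms.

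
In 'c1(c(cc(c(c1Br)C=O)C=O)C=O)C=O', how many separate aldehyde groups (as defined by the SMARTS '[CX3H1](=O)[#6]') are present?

[CX3H1](=O)[#6] is the SMARTS for an aldehyde: an sp2 carbon with one H, double-bonded to O and single-bonded to carbon.
The molecule carries 4 separate instances of an aldehyde (-CHO) meeting every constraint; each maps to a distinct set of atoms, giving 4 matches.

4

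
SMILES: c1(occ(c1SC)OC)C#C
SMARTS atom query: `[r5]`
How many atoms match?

5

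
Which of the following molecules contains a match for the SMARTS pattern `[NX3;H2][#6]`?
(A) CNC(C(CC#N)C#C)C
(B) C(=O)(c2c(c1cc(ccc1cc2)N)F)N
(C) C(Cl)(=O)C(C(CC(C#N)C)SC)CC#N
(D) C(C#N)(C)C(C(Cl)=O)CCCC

B

[NX3;H2][#6] describes a trivalent nitrogen with two H attached to carbon (a primary amine).
(A) has an N-methylamino group (-NHCH3) but the nitrogen bears two carbons and only one H (H1), not H2.
(B) contains a primary amino group (-NH2), which satisfies every atom and bond constraint.
(C) has a nitrile (-C#N) but the nitrogen is NX1 (triple-bonded), not NX3 with two H.
(D) has a nitrile (-C#N) but the nitrogen is NX1 (triple-bonded), not NX3 with two H.
So the answer is (B).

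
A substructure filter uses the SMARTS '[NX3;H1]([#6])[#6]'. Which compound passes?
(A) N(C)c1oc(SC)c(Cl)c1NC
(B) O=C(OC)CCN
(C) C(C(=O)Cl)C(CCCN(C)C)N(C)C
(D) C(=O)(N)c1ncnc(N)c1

[NX3;H1]([#6])[#6] describes a trivalent nitrogen with one H, bonded to two carbons (a secondary amine).
(A) contains an N-methylamino group (-NHCH3), which satisfies every atom and bond constraint.
(B) has a primary amino group (-NH2) but the nitrogen has H2 and only one carbon neighbour.
(C) has a dimethylamino group (-N(CH3)2) but the nitrogen has H0, not H1.
(D) has a primary amide (-C(=O)NH2) but the -C(=O)NH2 nitrogen has H2, not H1.
So the answer is (A).

A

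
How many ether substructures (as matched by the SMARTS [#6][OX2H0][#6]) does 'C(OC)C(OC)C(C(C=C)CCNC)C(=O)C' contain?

[#6][OX2H0][#6] is the SMARTS for an ether: an aliphatic oxygen bridging two carbons with no H on the oxygen.
The molecule carries 2 separate instances of a methoxy ether (-OCH3) meeting every constraint; each maps to a distinct set of atoms, giving 2 matches.

2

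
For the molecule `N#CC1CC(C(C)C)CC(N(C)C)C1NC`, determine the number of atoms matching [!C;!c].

3

The query [!C;!c] means: neither aliphatic nor aromatic carbon — same as [!#6].
Check the 16 heavy atoms by environment: 13× C → no; 3× N → match.
That gives 3 matching atoms.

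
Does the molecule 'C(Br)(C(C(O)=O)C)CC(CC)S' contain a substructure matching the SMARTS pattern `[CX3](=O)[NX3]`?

No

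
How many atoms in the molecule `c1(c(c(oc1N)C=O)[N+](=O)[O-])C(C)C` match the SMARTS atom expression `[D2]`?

Check the 14 heavy atoms by environment: 1× o (aromatic, D2) → match; 4× c (aromatic, D3) → no; 1× N (D1) → no; 1× N (charge +1, D3) → no; 1× O (charge -1, D1) → no; 2× O (D1) → no; 1× C (D2) → match; 1× C (D3) → no; 2× C (D1) → no.
Summing the matching environments: 1 + 1 = 2 matching atoms.

2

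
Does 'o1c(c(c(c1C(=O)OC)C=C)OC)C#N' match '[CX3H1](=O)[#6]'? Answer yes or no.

The pattern [CX3H1](=O)[#6] describes an sp2 carbon with one H, double-bonded to O and single-bonded to carbon — an aldehyde.
The closest candidate here is a methyl-ester group (-C(=O)OCH3), but the carbonyl carbon has H0, not H1. No other fragment satisfies the full query, so there is no match.

No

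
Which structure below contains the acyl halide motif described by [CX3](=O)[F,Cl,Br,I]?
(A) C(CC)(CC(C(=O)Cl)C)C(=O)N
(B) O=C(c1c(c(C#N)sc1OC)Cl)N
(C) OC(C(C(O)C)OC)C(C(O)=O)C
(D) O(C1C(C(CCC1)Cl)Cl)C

A

[CX3](=O)[F,Cl,Br,I] describes a carbonyl carbon bonded to a halogen (an acyl halide).
(A) contains an acyl chloride (-C(=O)Cl), which satisfies every atom and bond constraint.
(B) has a chloro substituent but the Cl is not on a carbonyl carbon.
(C) has a carboxylic acid group (-C(=O)OH) but the carbonyl is bonded to -OH, not to a halogen.
(D) has a chloro substituent but the Cl is not on a carbonyl carbon.
So the answer is (A).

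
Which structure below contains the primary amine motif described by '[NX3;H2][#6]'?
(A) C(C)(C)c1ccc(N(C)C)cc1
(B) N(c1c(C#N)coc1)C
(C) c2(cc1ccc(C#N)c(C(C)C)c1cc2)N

C

[NX3;H2][#6] describes a trivalent nitrogen with two H attached to carbon (a primary amine).
(A) has a dimethylamino group (-N(CH3)2) but the nitrogen has H0, not H2.
(B) has an N-methylamino group (-NHCH3) but the nitrogen bears two carbons and only one H (H1), not H2.
(C) contains a primary amino group (-NH2), which satisfies every atom and bond constraint.
So the answer is (C).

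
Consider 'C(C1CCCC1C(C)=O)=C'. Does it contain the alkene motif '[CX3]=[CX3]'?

Yes

The pattern [CX3]=[CX3] describes a non-aromatic C=C double bond between two sp2 carbons — an alkene.
The molecule carries a vinyl group (-CH=CH2), whose atoms satisfy every constraint of the query, so the pattern matches.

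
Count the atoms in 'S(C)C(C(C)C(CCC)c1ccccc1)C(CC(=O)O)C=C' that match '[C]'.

Check the 22 heavy atoms by environment: 13× C → match; 1× S → no; 2× O → no; 6× c (aromatic) → no.
That gives 13 matching atoms.

13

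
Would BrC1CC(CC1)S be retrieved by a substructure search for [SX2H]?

The pattern [SX2H] describes an aliphatic sulfur with two connections, one being H — a thiol.
The molecule carries a thiol (-SH), whose atoms satisfy every constraint of the query, so the pattern matches.

Yes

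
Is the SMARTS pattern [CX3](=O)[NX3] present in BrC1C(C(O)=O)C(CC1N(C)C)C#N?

No

The pattern [CX3](=O)[NX3] describes a carbonyl carbon bonded to a trivalent nitrogen — an amide.
The closest candidate here is a nitrile (-C#N), but the nitrile N is NX1 (triple-bonded), not NX3. No other fragment satisfies the full query, so there is no match.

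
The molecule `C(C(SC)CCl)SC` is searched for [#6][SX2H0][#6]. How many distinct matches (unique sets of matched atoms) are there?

[#6][SX2H0][#6] is the SMARTS for a thioether: an aliphatic sulfur bridging two carbons with no H on the sulfur.
The molecule carries 2 separate instances of a methylthio ether (-SCH3) meeting every constraint; each maps to a distinct set of atoms, giving 2 matches.

2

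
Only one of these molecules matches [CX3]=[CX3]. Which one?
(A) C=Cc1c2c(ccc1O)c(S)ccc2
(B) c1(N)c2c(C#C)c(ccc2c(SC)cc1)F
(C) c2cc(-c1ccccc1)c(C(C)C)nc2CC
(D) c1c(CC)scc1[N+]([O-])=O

A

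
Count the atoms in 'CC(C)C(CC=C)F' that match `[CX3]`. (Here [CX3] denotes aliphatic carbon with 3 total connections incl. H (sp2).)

2

Check the 8 heavy atoms by environment: 5× C (X4) → no; 1× F (X1) → no; 2× C (X3) → match.
That gives 2 matching atoms.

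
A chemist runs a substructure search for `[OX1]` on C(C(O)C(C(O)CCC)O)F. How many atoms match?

The query [OX1] means: aliphatic oxygen with one total connection — typically a carbonyl =O or an oxide.
Check the 11 heavy atoms by environment: 7× C (X4) → no; 3× O (X2) → no; 1× F (X1) → no.
No environment satisfies the query, so 0 matching atoms.

0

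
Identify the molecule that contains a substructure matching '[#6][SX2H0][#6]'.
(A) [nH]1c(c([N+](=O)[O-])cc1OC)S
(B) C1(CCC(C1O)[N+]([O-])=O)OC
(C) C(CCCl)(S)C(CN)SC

C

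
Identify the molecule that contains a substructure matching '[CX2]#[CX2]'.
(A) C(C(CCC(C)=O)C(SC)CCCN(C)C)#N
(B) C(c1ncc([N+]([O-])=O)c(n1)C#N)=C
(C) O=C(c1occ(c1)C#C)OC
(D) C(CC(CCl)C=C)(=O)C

C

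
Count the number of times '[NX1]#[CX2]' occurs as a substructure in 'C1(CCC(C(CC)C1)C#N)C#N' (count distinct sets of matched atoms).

2

[NX1]#[CX2] is the SMARTS for a nitrile: a nitrogen triple-bonded to a two-connected carbon.
The molecule carries 2 separate instances of a nitrile (-C#N) meeting every constraint; each maps to a distinct set of atoms, giving 2 matches.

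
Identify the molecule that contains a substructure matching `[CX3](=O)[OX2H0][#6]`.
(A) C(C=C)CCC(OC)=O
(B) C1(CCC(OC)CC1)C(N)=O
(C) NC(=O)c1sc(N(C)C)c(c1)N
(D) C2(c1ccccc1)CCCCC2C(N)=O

[CX3](=O)[OX2H0][#6] describes a carbonyl carbon bonded to an oxygen that is itself bonded to carbon (no H on that O) (an ester).
(A) contains a methyl-ester group (-C(=O)OCH3), which satisfies every atom and bond constraint.
(B) has a methoxy ether (-OCH3) but the ether oxygen is not adjacent to a C=O carbon.
(C) has a primary amide (-C(=O)NH2) but the carbonyl is bonded to N, not to an O-C linkage.
(D) has a primary amide (-C(=O)NH2) but the carbonyl is bonded to N, not to an O-C linkage.
So the answer is (A).

A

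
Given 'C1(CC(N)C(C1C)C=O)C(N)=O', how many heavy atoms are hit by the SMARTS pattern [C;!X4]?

Check the 12 heavy atoms by environment: 6× C (X4) → no; 2× C (X3) → match; 2× O (X1) → no; 2× N (X3) → no.
That gives 2 matching atoms.

2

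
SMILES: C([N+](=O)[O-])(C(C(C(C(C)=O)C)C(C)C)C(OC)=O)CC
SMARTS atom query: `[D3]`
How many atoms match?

8

The query [D3] means: atom with exactly three heavy-atom neighbours.
Check the 20 heavy atoms by environment: 6× C (D1) → no; 1× C (D2) → no; 7× C (D3) → match; 3× O (D1) → no; 1× O (D2) → no; 1× N (charge +1, D3) → match; 1× O (charge -1, D1) → no.
Summing the matching environments: 7 + 1 = 8 matching atoms.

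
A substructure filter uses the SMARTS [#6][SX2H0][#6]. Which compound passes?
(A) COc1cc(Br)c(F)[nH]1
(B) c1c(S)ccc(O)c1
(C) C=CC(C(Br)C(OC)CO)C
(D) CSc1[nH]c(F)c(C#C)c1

D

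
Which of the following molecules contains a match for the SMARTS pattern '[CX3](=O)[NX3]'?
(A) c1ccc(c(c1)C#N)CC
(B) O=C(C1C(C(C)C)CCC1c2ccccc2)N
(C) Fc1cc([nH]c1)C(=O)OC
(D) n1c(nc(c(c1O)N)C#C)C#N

[CX3](=O)[NX3] describes a carbonyl carbon bonded to a trivalent nitrogen (an amide).
(A) has a nitrile (-C#N) but the nitrile N is NX1 (triple-bonded), not NX3.
(B) contains a primary amide (-C(=O)NH2), which satisfies every atom and bond constraint.
(C) has a methyl-ester group (-C(=O)OCH3) but the carbonyl is bonded to O, not to an NX3 nitrogen.
(D) has a primary amino group (-NH2) but the -NH2 is not attached to a carbonyl carbon.
So the answer is (B).

B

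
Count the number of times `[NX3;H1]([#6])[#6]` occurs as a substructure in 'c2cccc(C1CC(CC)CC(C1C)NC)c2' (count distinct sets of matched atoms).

[NX3;H1]([#6])[#6] is the SMARTS for a secondary amine: a trivalent nitrogen with one H, bonded to two carbons.
Exactly one fragment in the molecule meets all constraints, giving 1 match.

1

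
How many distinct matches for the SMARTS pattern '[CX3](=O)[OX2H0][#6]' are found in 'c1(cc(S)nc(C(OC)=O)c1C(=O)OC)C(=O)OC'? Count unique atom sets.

[CX3](=O)[OX2H0][#6] is the SMARTS for an ester: a carbonyl carbon bonded to an oxygen that is itself bonded to carbon (no H on that O).
The molecule carries 3 separate instances of a methyl-ester group (-C(=O)OCH3) meeting every constraint; each maps to a distinct set of atoms, giving 3 matches.

3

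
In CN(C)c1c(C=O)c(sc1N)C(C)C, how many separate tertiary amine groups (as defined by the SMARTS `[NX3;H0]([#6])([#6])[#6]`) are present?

[NX3;H0]([#6])([#6])[#6] is the SMARTS for a tertiary amine: a trivalent nitrogen with no H, bonded to three carbons.
Exactly one fragment in the molecule meets all constraints, giving 1 match.

1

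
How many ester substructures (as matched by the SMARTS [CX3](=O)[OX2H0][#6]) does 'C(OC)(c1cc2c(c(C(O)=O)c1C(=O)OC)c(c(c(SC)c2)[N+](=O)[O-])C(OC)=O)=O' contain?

3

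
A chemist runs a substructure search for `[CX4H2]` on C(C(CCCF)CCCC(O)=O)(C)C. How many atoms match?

6

The query [CX4H2] means: sp3 carbon (X4) with exactly two hydrogens.
Check the 14 heavy atoms by environment: 6× C (H2, X4) → match; 2× C (H1, X4) → no; 2× C (H3, X4) → no; 1× C (H0, X3) → no; 1× O (H0, X1) → no; 1× O (H1, X2) → no; 1× F (H0, X1) → no.
That gives 6 matching atoms.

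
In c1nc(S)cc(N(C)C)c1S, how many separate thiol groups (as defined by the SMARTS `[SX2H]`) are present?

2

[SX2H] is the SMARTS for a thiol: an aliphatic sulfur with two connections, one being H.
The molecule carries 2 separate instances of a thiol (-SH) meeting every constraint; each maps to a distinct set of atoms, giving 2 matches.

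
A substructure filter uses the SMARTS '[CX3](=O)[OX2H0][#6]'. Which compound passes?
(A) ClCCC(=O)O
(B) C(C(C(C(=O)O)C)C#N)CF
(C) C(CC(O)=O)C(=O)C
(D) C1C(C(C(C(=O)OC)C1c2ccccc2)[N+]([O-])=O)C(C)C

D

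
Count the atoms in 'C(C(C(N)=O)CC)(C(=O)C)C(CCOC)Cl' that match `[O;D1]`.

2

The query [O;D1] means: aliphatic oxygen bonded to exactly one heavy atom.
Check the 16 heavy atoms by environment: 3× C (D2) → no; 5× C (D3) → no; 3× C (D1) → no; 1× Cl (D1) → no; 1× O (D2) → no; 2× O (D1) → match; 1× N (D1) → no.
That gives 2 matching atoms.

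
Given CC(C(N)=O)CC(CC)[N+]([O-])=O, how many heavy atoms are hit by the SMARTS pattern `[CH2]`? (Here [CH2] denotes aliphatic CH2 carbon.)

The query [CH2] means: aliphatic carbon with exactly two hydrogens.
Check the 12 heavy atoms by environment: 2× C (H3) → no; 2× C (H1) → no; 2× C (H2) → match; 1× C (H0) → no; 2× O (H0) → no; 1× N (H2) → no; 1× N (charge +1, H0) → no; 1× O (charge -1, H0) → no.
That gives 2 matching atoms.

2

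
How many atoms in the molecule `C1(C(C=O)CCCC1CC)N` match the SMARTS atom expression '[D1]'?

The query [D1] means: atom with exactly one heavy-atom neighbour (degree 1).
Check the 11 heavy atoms by environment: 3× C (D3) → no; 5× C (D2) → no; 1× O (D1) → match; 1× N (D1) → match; 1× C (D1) → match.
Summing the matching environments: 1 + 1 + 1 = 3 matching atoms.

3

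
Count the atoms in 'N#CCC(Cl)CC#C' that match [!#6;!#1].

2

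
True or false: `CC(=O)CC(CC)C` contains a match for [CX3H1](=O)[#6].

The pattern [CX3H1](=O)[#6] describes an sp2 carbon with one H, double-bonded to O and single-bonded to carbon — an aldehyde.
The closest candidate here is an acetyl/ketone group (-C(=O)CH3), but the carbonyl carbon has H0 (two carbon neighbours), not H1. No other fragment satisfies the full query, so there is no match.

False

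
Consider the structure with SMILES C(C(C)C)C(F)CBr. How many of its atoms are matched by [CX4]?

Check the 8 heavy atoms by environment: 6× C (X4) → match; 1× Br (X1) → no; 1× F (X1) → no.
That gives 6 matching atoms.

6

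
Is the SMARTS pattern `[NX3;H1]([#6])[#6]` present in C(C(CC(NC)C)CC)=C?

Yes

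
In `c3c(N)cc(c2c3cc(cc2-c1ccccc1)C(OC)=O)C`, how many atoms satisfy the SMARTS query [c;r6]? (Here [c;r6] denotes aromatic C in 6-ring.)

16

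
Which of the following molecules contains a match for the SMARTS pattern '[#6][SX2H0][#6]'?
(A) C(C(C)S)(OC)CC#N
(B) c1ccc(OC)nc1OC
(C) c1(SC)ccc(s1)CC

[#6][SX2H0][#6] describes an aliphatic sulfur bridging two carbons with no H on the sulfur (a thioether).
(A) has a methoxy ether (-OCH3) but the bridging atom is O, not S.
(B) has a methoxy ether (-OCH3) but the bridging atom is O, not S.
(C) contains a methylthio ether (-SCH3), which satisfies every atom and bond constraint.
So the answer is (C).

C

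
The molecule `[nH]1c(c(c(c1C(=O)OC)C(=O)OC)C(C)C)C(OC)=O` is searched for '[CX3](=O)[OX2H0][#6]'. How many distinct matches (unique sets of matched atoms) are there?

[CX3](=O)[OX2H0][#6] is the SMARTS for an ester: a carbonyl carbon bonded to an oxygen that is itself bonded to carbon (no H on that O).
The molecule carries 3 separate instances of a methyl-ester group (-C(=O)OCH3) meeting every constraint; each maps to a distinct set of atoms, giving 3 matches.

3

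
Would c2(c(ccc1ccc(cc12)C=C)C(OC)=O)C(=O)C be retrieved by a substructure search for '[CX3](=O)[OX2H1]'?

The pattern [CX3](=O)[OX2H1] describes an sp2 carbon double-bonded to O and single-bonded to an -OH oxygen — a carboxylic acid.
The closest candidate here is a methyl-ester group (-C(=O)OCH3), but the singly-bonded O has no H (OX2H0, not OX2H1). No other fragment satisfies the full query, so there is no match.

No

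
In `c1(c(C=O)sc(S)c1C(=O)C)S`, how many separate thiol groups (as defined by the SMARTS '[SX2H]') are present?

[SX2H] is the SMARTS for a thiol: an aliphatic sulfur with two connections, one being H.
The molecule carries 2 separate instances of a thiol (-SH) meeting every constraint; each maps to a distinct set of atoms, giving 2 matches.

2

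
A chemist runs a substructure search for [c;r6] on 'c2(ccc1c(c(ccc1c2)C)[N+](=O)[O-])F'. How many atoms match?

10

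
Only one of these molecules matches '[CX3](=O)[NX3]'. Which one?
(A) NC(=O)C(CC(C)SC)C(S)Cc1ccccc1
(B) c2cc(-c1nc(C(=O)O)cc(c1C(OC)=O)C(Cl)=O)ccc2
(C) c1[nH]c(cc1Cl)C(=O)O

A

[CX3](=O)[NX3] describes a carbonyl carbon bonded to a trivalent nitrogen (an amide).
(A) contains a primary amide (-C(=O)NH2), which satisfies every atom and bond constraint.
(B) has a methyl-ester group (-C(=O)OCH3) but the carbonyl is bonded to O, not to an NX3 nitrogen.
(C) has a carboxylic acid group (-C(=O)OH) but the carbonyl is bonded to O, not to an NX3 nitrogen.
So the answer is (A).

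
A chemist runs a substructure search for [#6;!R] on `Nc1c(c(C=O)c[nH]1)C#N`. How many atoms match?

The query [#6;!R] means: carbon not in any ring.
Check the 10 heavy atoms by environment: 1× n (aromatic, in 5-ring) → no; 4× c (aromatic, in 5-ring) → no; 2× C (acyclic) → match; 2× N (acyclic) → no; 1× O (acyclic) → no.
That gives 2 matching atoms.

2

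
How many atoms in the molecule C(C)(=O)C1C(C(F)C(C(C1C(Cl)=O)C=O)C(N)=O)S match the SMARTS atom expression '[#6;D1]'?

Check the 19 heavy atoms by environment: 9× C (D3) → no; 4× O (D1) → no; 1× C (D1) → match; 1× C (D2) → no; 1× S (D1) → no; 1× F (D1) → no; 1× N (D1) → no; 1× Cl (D1) → no.
That gives 1 matching atom.

1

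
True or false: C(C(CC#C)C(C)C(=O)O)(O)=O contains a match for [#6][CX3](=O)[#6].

False

The pattern [#6][CX3](=O)[#6] describes a carbonyl carbon (no H) flanked by two carbons — a ketone.
The closest candidate here is a carboxylic acid group (-C(=O)OH), but one neighbour of the carbonyl carbon is O, not C. No other fragment satisfies the full query, so there is no match.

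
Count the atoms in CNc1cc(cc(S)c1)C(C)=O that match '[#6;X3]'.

The query [#6;X3] means: any carbon (aromatic or not) with three total connections.
Check the 12 heavy atoms by environment: 6× c (aromatic, X3) → match; 1× S (X2) → no; 1× C (X3) → match; 1× O (X1) → no; 2× C (X4) → no; 1× N (X3) → no.
Summing the matching environments: 6 + 1 = 7 matching atoms.

7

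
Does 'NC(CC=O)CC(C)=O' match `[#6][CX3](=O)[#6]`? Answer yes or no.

The pattern [#6][CX3](=O)[#6] describes a carbonyl carbon (no H) flanked by two carbons — a ketone.
The molecule carries an acetyl/ketone group (-C(=O)CH3), whose atoms satisfy every constraint of the query, so the pattern matches.

Yes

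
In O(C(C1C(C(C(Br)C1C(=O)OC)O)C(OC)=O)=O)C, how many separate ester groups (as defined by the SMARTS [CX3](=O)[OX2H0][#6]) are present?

3

[CX3](=O)[OX2H0][#6] is the SMARTS for an ester: a carbonyl carbon bonded to an oxygen that is itself bonded to carbon (no H on that O).
The molecule carries 3 separate instances of a methyl-ester group (-C(=O)OCH3) meeting every constraint; each maps to a distinct set of atoms, giving 3 matches.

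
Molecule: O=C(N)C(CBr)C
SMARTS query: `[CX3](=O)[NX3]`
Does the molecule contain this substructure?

The pattern [CX3](=O)[NX3] describes a carbonyl carbon bonded to a trivalent nitrogen — an amide.
The molecule carries a primary amide (-C(=O)NH2), whose atoms satisfy every constraint of the query, so the pattern matches.

Yes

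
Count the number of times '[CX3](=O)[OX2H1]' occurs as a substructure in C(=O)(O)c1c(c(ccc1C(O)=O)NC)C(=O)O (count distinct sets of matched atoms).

3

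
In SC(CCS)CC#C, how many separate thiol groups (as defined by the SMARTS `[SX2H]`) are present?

2

[SX2H] is the SMARTS for a thiol: an aliphatic sulfur with two connections, one being H.
The molecule carries 2 separate instances of a thiol (-SH) meeting every constraint; each maps to a distinct set of atoms, giving 2 matches.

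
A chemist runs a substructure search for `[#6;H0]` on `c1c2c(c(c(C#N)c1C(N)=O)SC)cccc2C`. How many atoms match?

The query [#6;H0] means: any carbon with no attached hydrogen.
Check the 18 heavy atoms by environment: 6× c (aromatic, H0) → match; 4× c (aromatic, H1) → no; 2× C (H0) → match; 1× O (H0) → no; 1× N (H2) → no; 1× S (H0) → no; 2× C (H3) → no; 1× N (H0) → no.
Summing the matching environments: 6 + 2 = 8 matching atoms.

8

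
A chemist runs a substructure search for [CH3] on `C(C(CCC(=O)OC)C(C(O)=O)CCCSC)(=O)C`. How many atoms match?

3

The query [CH3] means: aliphatic carbon with exactly three hydrogens.
Check the 19 heavy atoms by environment: 5× C (H2) → no; 2× C (H1) → no; 1× S (H0) → no; 3× C (H3) → match; 3× C (H0) → no; 4× O (H0) → no; 1× O (H1) → no.
That gives 3 matching atoms.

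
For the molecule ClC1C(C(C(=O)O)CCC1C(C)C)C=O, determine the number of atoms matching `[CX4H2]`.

2

Check the 15 heavy atoms by environment: 2× C (H2, X4) → match; 5× C (H1, X4) → no; 1× Cl (H0, X1) → no; 1× C (H1, X3) → no; 2× O (H0, X1) → no; 1× C (H0, X3) → no; 1× O (H1, X2) → no; 2× C (H3, X4) → no.
That gives 2 matching atoms.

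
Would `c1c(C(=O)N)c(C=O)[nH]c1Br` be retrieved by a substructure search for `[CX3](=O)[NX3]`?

Yes

The pattern [CX3](=O)[NX3] describes a carbonyl carbon bonded to a trivalent nitrogen — an amide.
The molecule carries a primary amide (-C(=O)NH2), whose atoms satisfy every constraint of the query, so the pattern matches.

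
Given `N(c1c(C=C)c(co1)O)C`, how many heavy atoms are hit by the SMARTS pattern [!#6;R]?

1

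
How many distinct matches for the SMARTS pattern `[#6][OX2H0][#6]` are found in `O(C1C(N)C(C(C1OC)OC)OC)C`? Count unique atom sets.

[#6][OX2H0][#6] is the SMARTS for an ether: an aliphatic oxygen bridging two carbons with no H on the oxygen.
The molecule carries 4 separate instances of a methoxy ether (-OCH3) meeting every constraint; each maps to a distinct set of atoms, giving 4 matches.

4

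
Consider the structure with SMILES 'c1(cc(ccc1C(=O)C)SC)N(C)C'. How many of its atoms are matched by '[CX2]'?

The query [CX2] means: C with X2: aliphatic carbon with exactly 2 total connections.
Check the 14 heavy atoms by environment: 6× c (aromatic, X3) → no; 1× C (X3) → no; 1× O (X1) → no; 4× C (X4) → no; 1× S (X2) → no; 1× N (X3) → no.
No environment satisfies the query, so 0 matching atoms.

0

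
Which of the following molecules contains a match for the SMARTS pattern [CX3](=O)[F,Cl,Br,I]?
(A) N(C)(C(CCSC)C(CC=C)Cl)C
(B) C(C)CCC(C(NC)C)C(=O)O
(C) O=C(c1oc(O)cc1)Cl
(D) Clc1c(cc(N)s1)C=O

[CX3](=O)[F,Cl,Br,I] describes a carbonyl carbon bonded to a halogen (an acyl halide).
(A) has a chloro substituent but the Cl is not on a carbonyl carbon.
(B) has a carboxylic acid group (-C(=O)OH) but the carbonyl is bonded to -OH, not to a halogen.
(C) contains an acyl chloride (-C(=O)Cl), which satisfies every atom and bond constraint.
(D) has a chloro substituent but the Cl is not on a carbonyl carbon.
So the answer is (C).

C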